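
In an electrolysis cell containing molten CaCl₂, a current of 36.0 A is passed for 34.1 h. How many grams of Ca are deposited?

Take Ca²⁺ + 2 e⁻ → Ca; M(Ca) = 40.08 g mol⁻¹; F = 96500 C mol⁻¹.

Q = I·t = 36.00 A × 122760 s = 4419000 C.
n(e⁻) = Q/F = 4419000 / 96500 = 45.80 mol.
Ca²⁺ + 2 e⁻ → Ca, so n(Ca) = n(e⁻)/2 = 22.90 mol.
m = n·M = 22.90 × 40.08 = 918 g.

918 g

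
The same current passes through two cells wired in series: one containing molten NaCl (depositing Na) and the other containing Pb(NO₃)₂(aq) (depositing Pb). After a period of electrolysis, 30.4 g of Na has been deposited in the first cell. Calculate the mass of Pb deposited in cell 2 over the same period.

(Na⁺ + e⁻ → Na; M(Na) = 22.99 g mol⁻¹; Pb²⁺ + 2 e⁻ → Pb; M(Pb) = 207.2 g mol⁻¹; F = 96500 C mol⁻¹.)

137 g

n(Na) = 30.4 / 22.99 = 1.322 mol.
Since Na⁺ + e⁻ → Na, n(e⁻) passed = 1 × 1.322 = 1.322 mol.
Cells in series carry the same charge, so the same 1.322 mol of electrons passes through cell 2.
Pb²⁺ + 2 e⁻ → Pb, so n(Pb) = 1.322 / 2 = 0.6612 mol.
m(Pb) = 0.6612 × 207.2 = 137 g.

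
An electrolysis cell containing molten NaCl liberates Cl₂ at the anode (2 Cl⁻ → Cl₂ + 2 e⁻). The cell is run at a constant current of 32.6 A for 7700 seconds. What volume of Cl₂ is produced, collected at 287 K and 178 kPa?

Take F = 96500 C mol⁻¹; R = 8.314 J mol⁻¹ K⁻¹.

Q = I·t = 32.60 A × 7700.0 s = 251000 C.
n(e⁻) = Q/F = 251000 / 96500 = 2.601 mol.
2 electrons are transferred per Cl₂ molecule, so n(Cl₂) = 2.601 / 2 = 1.301 mol.
V = nRT/P = (1.301 × 8.314 × 287) / (178 × 10³ Pa) = 0.0174 m³ = 17.4 L.

17.4 L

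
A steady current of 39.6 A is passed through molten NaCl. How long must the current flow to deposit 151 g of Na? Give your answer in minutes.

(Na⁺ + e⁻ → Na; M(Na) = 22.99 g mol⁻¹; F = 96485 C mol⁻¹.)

267 min

n(Na) = m/M = 151 / 22.99 = 6.568 mol.
Each Na atom requires 1 electron, so n(e⁻) = 1 × 6.568 = 6.568 mol.
Q = n(e⁻)·F = 6.568 × 96485 = 633700 C.
t = Q/I = 633700 / 39.60 A = 16000 s = 267 min.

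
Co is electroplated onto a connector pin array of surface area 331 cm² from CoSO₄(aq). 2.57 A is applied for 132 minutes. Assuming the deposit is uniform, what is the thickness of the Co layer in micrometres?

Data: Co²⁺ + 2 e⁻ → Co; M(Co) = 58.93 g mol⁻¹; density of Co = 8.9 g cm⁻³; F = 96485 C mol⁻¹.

21.1 μm

Q = I·t = 2.570 × 7920.0 = 20350 C; n(e⁻) = 0.2110 mol.
n(Co) = n(e⁻)/2 = 0.1055 mol, so m = 0.1055 × 58.93 = 6.216 g.
Volume = m/ρ = 6.216 / 8.9 = 0.6984 cm³.
Thickness = V/A = 0.6984 / 331 = 0.00211 cm = 21.1 μm.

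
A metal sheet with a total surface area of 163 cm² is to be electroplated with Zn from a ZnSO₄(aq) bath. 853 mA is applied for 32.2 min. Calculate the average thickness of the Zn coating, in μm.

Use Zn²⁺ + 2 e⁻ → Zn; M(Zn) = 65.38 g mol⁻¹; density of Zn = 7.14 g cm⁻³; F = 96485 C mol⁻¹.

4.80 μm

Q = I·t = 0.8530 × 1932.0 = 1648 C; n(e⁻) = 0.01708 mol.
n(Zn) = n(e⁻)/2 = 0.008540 mol, so m = 0.008540 × 65.38 = 0.5584 g.
Volume = m/ρ = 0.5584 / 7.14 = 0.07820 cm³.
Thickness = V/A = 0.07820 / 163 = 4.80 × 10⁻⁴ cm = 4.80 μm.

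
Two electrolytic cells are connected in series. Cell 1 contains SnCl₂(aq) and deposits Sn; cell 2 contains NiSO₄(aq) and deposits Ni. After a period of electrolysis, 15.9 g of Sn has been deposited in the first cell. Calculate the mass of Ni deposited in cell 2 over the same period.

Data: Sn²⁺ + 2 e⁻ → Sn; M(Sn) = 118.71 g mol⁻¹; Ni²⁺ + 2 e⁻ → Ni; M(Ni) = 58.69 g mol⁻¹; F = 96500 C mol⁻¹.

7.86 g

n(Sn) = 15.9 / 118.71 = 0.1339 mol.
Since Sn²⁺ + 2 e⁻ → Sn, n(e⁻) passed = 2 × 0.1339 = 0.2679 mol.
Cells in series carry the same charge, so the same 0.2679 mol of electrons passes through cell 2.
Ni²⁺ + 2 e⁻ → Ni, so n(Ni) = 0.2679 / 2 = 0.1339 mol.
m(Ni) = 0.1339 × 58.69 = 7.86 g.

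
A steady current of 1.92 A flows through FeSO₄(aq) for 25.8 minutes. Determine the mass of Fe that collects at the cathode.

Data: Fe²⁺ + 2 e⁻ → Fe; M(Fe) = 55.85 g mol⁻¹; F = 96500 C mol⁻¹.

0.860 g

Q = I·t = 1.920 A × 1548.0 s = 2972 C.
n(e⁻) = Q/F = 2972 / 96500 = 0.03080 mol.
Fe²⁺ + 2 e⁻ → Fe, so n(Fe) = n(e⁻)/2 = 0.01540 mol.
m = n·M = 0.01540 × 55.85 = 0.860 g.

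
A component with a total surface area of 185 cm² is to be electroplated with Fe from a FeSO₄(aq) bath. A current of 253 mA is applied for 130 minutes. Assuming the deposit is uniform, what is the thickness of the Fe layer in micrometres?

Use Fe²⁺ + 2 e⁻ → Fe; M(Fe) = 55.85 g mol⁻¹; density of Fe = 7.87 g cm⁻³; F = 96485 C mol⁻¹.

Q = I·t = 0.2530 × 7800.0 = 1973 C; n(e⁻) = 0.02045 mol.
n(Fe) = n(e⁻)/2 = 0.01023 mol, so m = 0.01023 × 55.85 = 0.5711 g.
Volume = m/ρ = 0.5711 / 7.87 = 0.07257 cm³.
Thickness = V/A = 0.07257 / 185 = 3.92 × 10⁻⁴ cm = 3.92 μm.

3.92 μm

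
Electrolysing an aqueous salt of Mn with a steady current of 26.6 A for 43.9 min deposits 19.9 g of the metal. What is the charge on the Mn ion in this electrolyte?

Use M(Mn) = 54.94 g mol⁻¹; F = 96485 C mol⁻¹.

+2

Q = I·t = 26.60 A × 2634.0 s = 70060 C, so n(e⁻) = 70060/96485 = 0.7262 mol.
n(Mn) deposited = 19.9 / 54.94 = 0.3622 mol.
Electrons per atom = n(e⁻)/n(Mn) = 0.7262 / 0.3622 = 2.00 ≈ 2, so the ion is Mn²⁺.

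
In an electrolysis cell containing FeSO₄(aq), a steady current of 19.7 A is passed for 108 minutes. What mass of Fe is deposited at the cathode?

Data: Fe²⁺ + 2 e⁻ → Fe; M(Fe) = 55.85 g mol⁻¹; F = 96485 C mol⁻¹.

36.9 g

Q = I·t = 19.70 A × 6480.0 s = 127700 C.
n(e⁻) = Q/F = 127700 / 96485 = 1.323 mol.
Fe²⁺ + 2 e⁻ → Fe, so n(Fe) = n(e⁻)/2 = 0.6615 mol.
m = n·M = 0.6615 × 55.85 = 36.9 g.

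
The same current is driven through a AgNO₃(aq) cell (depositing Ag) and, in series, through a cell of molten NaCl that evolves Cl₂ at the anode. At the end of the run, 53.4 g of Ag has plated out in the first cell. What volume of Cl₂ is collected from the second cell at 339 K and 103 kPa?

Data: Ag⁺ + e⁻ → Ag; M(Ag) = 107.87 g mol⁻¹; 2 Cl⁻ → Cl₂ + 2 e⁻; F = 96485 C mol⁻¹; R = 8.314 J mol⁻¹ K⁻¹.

n(Ag) = 53.4 / 107.87 = 0.4950 mol, so n(e⁻) = 1 × 0.4950 = 0.4950 mol.
The cells are in series, so the same 0.4950 mol of electrons passes through the second cell.
2 Cl⁻ → Cl₂ + 2 e⁻ — 2 mol e⁻ per mol Cl₂, so n(Cl₂) = 0.4950/2 = 0.2475 mol.
V = nRT/P = (0.2475 × 8.314 × 339) / (103 × 10³) = 0.00677 m³ = 6.77 L.

6.77 L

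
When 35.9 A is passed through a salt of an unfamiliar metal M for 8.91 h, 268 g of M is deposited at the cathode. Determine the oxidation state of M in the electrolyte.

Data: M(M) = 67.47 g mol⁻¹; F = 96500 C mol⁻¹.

+3

Q = I·t = 35.90 A × 32076 s = 1152000 C, so n(e⁻) = 1152000/96500 = 11.93 mol.
n(M) deposited = 268 / 67.47 = 3.972 mol.
Electrons per atom = n(e⁻)/n(M) = 11.93 / 3.972 = 3.00 ≈ 3, so the ion is M³⁺.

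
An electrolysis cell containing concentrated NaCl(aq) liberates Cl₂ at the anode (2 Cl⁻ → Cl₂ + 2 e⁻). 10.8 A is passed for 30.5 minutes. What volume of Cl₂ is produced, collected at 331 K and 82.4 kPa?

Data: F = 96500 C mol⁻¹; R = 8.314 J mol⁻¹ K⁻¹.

Q = I·t = 10.80 A × 1830.0 s = 19760 C.
n(e⁻) = Q/F = 19760 / 96500 = 0.2048 mol.
2 electrons are transferred per Cl₂ molecule, so n(Cl₂) = 0.2048 / 2 = 0.1024 mol.
V = nRT/P = (0.1024 × 8.314 × 331) / (82.4 × 10³ Pa) = 0.00342 m³ = 3.42 L.

3.42 L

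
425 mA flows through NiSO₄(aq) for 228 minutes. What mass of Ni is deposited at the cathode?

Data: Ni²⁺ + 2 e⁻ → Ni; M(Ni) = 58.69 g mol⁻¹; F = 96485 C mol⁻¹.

Q = I·t = 0.4250 A × 13680 s = 5814 C.
n(e⁻) = Q/F = 5814 / 96485 = 0.06026 mol.
Ni²⁺ + 2 e⁻ → Ni, so n(Ni) = n(e⁻)/2 = 0.03013 mol.
m = n·M = 0.03013 × 58.69 = 1.77 g.

1.77 g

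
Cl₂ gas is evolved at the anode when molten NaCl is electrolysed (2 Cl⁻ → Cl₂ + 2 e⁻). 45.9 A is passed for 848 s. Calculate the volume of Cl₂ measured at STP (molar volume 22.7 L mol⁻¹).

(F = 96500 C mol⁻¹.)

4.58 L

Q = I·t = 45.90 A × 848.00 s = 38920 C.
n(e⁻) = Q/F = 38920 / 96500 = 0.4033 mol.
2 electrons are transferred per Cl₂ molecule, so n(Cl₂) = 0.4033 / 2 = 0.2017 mol.
V = n × V_m = 0.2017 × 22.7 = 4.58 L.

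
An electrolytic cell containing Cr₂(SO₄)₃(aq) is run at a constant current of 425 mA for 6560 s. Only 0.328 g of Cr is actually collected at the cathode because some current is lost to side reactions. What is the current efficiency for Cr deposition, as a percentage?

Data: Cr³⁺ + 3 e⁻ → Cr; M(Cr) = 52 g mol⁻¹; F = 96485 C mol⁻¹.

65.5 %

Q = I·t = 0.4250 × 6560.0 = 2788 C; n(e⁻) = 2788/96485 = 0.02890 mol.
Theoretical n(Cr) = n(e⁻)/3 = 0.009632 mol, i.e. m_theo = 0.009632 × 52 = 0.5009 g.
Efficiency = m_actual / m_theo = 0.328 / 0.5009 = 65.5 %.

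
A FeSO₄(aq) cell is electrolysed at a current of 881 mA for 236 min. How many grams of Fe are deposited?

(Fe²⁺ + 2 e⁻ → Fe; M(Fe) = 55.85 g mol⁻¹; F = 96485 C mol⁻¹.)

3.61 g

Q = I·t = 0.8810 A × 14160 s = 12470 C.
n(e⁻) = Q/F = 12470 / 96485 = 0.1293 mol.
Fe²⁺ + 2 e⁻ → Fe, so n(Fe) = n(e⁻)/2 = 0.06465 mol.
m = n·M = 0.06465 × 55.85 = 3.61 g.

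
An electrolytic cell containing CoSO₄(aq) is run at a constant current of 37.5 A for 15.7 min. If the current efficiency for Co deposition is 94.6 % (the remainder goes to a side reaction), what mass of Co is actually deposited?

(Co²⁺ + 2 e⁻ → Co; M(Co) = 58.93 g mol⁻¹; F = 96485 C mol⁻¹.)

Q = I·t = 37.50 × 942.00 = 35320 C.
n(e⁻) = 35320/96485 = 0.3661 mol; theoretically n(Co) = 0.3661/2 = 0.1831 mol, m_theo = 10.79 g.
At 94.6 % efficiency, m_actual = 0.946 × 10.79 = 10.2 g.

10.2 g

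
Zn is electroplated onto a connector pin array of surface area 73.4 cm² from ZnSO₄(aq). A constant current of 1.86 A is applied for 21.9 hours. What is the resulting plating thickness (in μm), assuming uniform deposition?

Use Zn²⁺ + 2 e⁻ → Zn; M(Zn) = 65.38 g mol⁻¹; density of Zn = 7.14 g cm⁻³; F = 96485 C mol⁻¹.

948 μm

Q = I·t = 1.860 × 78840 = 146600 C; n(e⁻) = 1.520 mol.
n(Zn) = n(e⁻)/2 = 0.7599 mol, so m = 0.7599 × 65.38 = 49.68 g.
Volume = m/ρ = 49.68 / 7.14 = 6.959 cm³.
Thickness = V/A = 6.959 / 73.4 = 0.0948 cm = 948 μm.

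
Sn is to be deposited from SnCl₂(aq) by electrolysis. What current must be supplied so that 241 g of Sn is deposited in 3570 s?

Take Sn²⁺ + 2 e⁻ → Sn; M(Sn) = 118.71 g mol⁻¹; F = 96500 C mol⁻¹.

n(Sn) = 241 / 118.71 = 2.030 mol.
n(e⁻) = 2 × 2.030 = 4.060 mol.
Q = n(e⁻)·F = 4.060 × 96500 = 391800 C.
I = Q/t = 391800 / 3570.0 s = 110 A.

110 A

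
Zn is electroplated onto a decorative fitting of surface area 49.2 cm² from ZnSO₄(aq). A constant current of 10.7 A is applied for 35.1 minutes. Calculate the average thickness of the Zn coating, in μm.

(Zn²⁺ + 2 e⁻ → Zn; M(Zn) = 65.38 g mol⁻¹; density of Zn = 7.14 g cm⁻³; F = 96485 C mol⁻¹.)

217 μm

Q = I·t = 10.70 × 2106.0 = 22530 C; n(e⁻) = 0.2336 mol.
n(Zn) = n(e⁻)/2 = 0.1168 mol, so m = 0.1168 × 65.38 = 7.635 g.
Volume = m/ρ = 7.635 / 7.14 = 1.069 cm³.
Thickness = V/A = 1.069 / 49.2 = 0.0217 cm = 217 μm.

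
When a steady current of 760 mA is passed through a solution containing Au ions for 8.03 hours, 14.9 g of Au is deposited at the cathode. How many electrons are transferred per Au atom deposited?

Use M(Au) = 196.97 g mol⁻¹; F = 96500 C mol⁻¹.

Q = I·t = 0.7600 A × 28908 s = 21970 C, so n(e⁻) = 21970/96500 = 0.2277 mol.
n(Au) deposited = 14.9 / 196.97 = 0.07565 mol.
Electrons per atom = n(e⁻)/n(Au) = 0.2277 / 0.07565 = 3.01 ≈ 3, so the ion is Au³⁺.

3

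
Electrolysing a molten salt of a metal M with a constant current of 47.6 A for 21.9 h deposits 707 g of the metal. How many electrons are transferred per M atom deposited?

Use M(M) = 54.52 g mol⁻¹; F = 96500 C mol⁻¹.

Q = I·t = 47.60 A × 78840 s = 3753000 C, so n(e⁻) = 3753000/96500 = 38.89 mol.
n(M) deposited = 707 / 54.52 = 12.97 mol.
Electrons per atom = n(e⁻)/n(M) = 38.89 / 12.97 = 3.00 ≈ 3, so the ion is M³⁺.

3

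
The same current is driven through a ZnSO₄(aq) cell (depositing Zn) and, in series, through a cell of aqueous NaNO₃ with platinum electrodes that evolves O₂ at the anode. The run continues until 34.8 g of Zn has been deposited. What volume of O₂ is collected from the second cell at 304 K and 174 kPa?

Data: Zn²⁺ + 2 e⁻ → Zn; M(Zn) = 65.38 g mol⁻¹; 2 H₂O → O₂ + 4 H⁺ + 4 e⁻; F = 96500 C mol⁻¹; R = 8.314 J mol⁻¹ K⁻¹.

3.87 L

n(Zn) = 34.8 / 65.38 = 0.5323 mol, so n(e⁻) = 2 × 0.5323 = 1.065 mol.
The cells are in series, so the same 1.065 mol of electrons passes through the second cell.
2 H₂O → O₂ + 4 H⁺ + 4 e⁻ — 4 mol e⁻ per mol O₂, so n(O₂) = 1.065/4 = 0.2661 mol.
V = nRT/P = (0.2661 × 8.314 × 304) / (174 × 10³) = 0.00387 m³ = 3.87 L.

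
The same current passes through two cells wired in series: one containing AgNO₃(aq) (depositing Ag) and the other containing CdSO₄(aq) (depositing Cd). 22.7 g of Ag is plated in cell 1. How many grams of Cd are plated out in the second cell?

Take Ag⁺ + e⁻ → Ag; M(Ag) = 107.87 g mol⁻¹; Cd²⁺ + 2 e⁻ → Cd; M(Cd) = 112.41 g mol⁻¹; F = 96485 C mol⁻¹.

11.8 g

n(Ag) = 22.7 / 107.87 = 0.2104 mol.
Since Ag⁺ + e⁻ → Ag, n(e⁻) passed = 1 × 0.2104 = 0.2104 mol.
Cells in series carry the same charge, so the same 0.2104 mol of electrons passes through cell 2.
Cd²⁺ + 2 e⁻ → Cd, so n(Cd) = 0.2104 / 2 = 0.1052 mol.
m(Cd) = 0.1052 × 112.41 = 11.8 g.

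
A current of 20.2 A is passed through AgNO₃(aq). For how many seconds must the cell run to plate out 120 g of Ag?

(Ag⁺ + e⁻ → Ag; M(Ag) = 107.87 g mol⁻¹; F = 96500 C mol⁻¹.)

5310 s

n(Ag) = m/M = 120 / 107.87 = 1.112 mol.
Each Ag atom requires 1 electron, so n(e⁻) = 1 × 1.112 = 1.112 mol.
Q = n(e⁻)·F = 1.112 × 96500 = 107400 C.
t = Q/I = 107400 / 20.20 A = 5314 s.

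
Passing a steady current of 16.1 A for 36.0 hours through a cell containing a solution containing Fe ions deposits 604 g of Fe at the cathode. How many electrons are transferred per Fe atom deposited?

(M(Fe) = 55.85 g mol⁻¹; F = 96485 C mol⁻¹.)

Q = I·t = 16.10 A × 129600 s = 2087000 C, so n(e⁻) = 2087000/96485 = 21.63 mol.
n(Fe) deposited = 604 / 55.85 = 10.81 mol.
Electrons per atom = n(e⁻)/n(Fe) = 21.63 / 10.81 = 2.00 ≈ 2, so the ion is Fe²⁺.

2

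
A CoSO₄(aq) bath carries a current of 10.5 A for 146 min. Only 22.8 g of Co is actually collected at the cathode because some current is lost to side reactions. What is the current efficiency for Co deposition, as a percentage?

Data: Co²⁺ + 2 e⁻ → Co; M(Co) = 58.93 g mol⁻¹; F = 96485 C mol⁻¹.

Q = I·t = 10.50 × 8760.0 = 91980 C; n(e⁻) = 91980/96485 = 0.9533 mol.
Theoretical n(Co) = n(e⁻)/2 = 0.4767 mol, i.e. m_theo = 0.4767 × 58.93 = 28.09 g.
Efficiency = m_actual / m_theo = 22.8 / 28.09 = 81.2 %.

81.2 %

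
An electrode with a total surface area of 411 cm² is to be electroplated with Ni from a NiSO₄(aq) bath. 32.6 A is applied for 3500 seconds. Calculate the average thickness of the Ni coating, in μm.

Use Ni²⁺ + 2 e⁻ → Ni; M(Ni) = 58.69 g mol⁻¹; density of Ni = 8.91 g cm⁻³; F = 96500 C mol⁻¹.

Q = I·t = 32.60 × 3500.0 = 114100 C; n(e⁻) = 1.182 mol.
n(Ni) = n(e⁻)/2 = 0.5912 mol, so m = 0.5912 × 58.69 = 34.70 g.
Volume = m/ρ = 34.70 / 8.91 = 3.894 cm³.
Thickness = V/A = 3.894 / 411 = 0.00947 cm = 94.7 μm.

94.7 μm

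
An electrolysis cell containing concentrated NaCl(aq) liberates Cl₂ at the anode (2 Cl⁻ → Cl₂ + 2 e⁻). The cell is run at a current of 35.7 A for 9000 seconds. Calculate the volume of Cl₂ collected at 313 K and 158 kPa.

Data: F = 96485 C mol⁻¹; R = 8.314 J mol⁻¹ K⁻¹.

Q = I·t = 35.70 A × 9000.0 s = 321300 C.
n(e⁻) = Q/F = 321300 / 96485 = 3.330 mol.
2 electrons are transferred per Cl₂ molecule, so n(Cl₂) = 3.330 / 2 = 1.665 mol.
V = nRT/P = (1.665 × 8.314 × 313) / (158 × 10³ Pa) = 0.0274 m³ = 27.4 L.

27.4 L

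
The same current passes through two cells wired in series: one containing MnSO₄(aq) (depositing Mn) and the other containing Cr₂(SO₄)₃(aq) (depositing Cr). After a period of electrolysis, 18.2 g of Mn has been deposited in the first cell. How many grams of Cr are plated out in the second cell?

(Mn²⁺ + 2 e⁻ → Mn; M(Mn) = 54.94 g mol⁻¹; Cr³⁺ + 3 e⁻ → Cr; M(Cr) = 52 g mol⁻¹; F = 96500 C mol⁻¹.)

n(Mn) = 18.2 / 54.94 = 0.3313 mol.
Since Mn²⁺ + 2 e⁻ → Mn, n(e⁻) passed = 2 × 0.3313 = 0.6625 mol.
Cells in series carry the same charge, so the same 0.6625 mol of electrons passes through cell 2.
Cr³⁺ + 3 e⁻ → Cr, so n(Cr) = 0.6625 / 3 = 0.2208 mol.
m(Cr) = 0.2208 × 52 = 11.5 g.

11.5 g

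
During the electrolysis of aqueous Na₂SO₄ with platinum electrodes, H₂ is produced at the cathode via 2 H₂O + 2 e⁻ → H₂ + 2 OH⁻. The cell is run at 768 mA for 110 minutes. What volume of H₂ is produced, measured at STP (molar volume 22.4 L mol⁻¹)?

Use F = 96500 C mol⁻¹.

0.588 L

Q = I·t = 0.7680 A × 6600.0 s = 5069 C.
n(e⁻) = Q/F = 5069 / 96500 = 0.05253 mol.
2 electrons are transferred per H₂ molecule, so n(H₂) = 0.05253 / 2 = 0.02626 mol.
V = n × V_m = 0.02626 × 22.4 = 0.588 L.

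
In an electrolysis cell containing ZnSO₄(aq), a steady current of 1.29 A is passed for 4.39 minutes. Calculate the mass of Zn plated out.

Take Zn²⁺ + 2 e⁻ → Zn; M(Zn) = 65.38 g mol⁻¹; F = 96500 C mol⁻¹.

0.115 g

Q = I·t = 1.290 A × 263.40 s = 339.8 C.
n(e⁻) = Q/F = 339.8 / 96500 = 0.003521 mol.
Zn²⁺ + 2 e⁻ → Zn, so n(Zn) = n(e⁻)/2 = 0.001761 mol.
m = n·M = 0.001761 × 65.38 = 0.115 g.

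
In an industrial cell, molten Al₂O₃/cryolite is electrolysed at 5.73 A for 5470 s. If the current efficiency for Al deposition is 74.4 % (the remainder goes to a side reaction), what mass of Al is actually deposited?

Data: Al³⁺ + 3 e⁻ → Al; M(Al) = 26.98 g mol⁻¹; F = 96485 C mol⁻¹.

Q = I·t = 5.730 × 5470.0 = 31340 C.
n(e⁻) = 31340/96485 = 0.3248 mol; theoretically n(Al) = 0.3248/3 = 0.1083 mol, m_theo = 2.921 g.
At 74.4 % efficiency, m_actual = 0.744 × 2.921 = 2.17 g.

2.17 g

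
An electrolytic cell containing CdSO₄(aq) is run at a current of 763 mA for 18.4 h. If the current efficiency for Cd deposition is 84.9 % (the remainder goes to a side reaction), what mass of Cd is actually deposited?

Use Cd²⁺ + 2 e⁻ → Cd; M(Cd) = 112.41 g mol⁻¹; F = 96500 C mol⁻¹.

Q = I·t = 0.7630 × 66240 = 50540 C.
n(e⁻) = 50540/96500 = 0.5237 mol; theoretically n(Cd) = 0.5237/2 = 0.2619 mol, m_theo = 29.44 g.
At 84.9 % efficiency, m_actual = 0.849 × 29.44 = 25.0 g.

25.0 g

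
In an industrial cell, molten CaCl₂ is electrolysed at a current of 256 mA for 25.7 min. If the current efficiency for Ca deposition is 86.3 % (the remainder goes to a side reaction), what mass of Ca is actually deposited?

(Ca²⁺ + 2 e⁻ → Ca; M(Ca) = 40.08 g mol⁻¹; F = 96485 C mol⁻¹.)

Q = I·t = 0.2560 × 1542.0 = 394.8 C.
n(e⁻) = 394.8/96485 = 0.004091 mol; theoretically n(Ca) = 0.004091/2 = 0.002046 mol, m_theo = 0.08199 g.
At 86.3 % efficiency, m_actual = 0.863 × 0.08199 = 0.0708 g.

0.0708 g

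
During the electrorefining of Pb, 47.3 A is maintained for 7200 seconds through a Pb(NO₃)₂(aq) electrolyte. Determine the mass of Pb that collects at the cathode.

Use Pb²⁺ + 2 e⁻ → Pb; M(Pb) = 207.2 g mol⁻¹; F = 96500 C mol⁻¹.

366 g

Q = I·t = 47.30 A × 7200.0 s = 340600 C.
n(e⁻) = Q/F = 340600 / 96500 = 3.529 mol.
Pb²⁺ + 2 e⁻ → Pb, so n(Pb) = n(e⁻)/2 = 1.765 mol.
m = n·M = 1.765 × 207.2 = 366 g.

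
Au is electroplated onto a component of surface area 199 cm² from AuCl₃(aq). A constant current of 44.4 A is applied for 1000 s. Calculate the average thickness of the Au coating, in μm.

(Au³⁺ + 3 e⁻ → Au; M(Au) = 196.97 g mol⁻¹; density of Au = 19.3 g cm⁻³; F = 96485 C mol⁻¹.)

78.7 μm

Q = I·t = 44.40 × 1000.0 = 44400 C; n(e⁻) = 0.4602 mol.
n(Au) = n(e⁻)/3 = 0.1534 mol, so m = 0.1534 × 196.97 = 30.21 g.
Volume = m/ρ = 30.21 / 19.3 = 1.565 cm³.
Thickness = V/A = 1.565 / 199 = 0.00787 cm = 78.7 μm.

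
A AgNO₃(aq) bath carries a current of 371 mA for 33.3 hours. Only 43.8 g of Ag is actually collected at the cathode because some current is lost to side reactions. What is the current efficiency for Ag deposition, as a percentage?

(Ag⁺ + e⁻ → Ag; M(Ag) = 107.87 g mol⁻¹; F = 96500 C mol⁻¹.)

88.1 %

Q = I·t = 0.3710 × 119880 = 44480 C; n(e⁻) = 44480/96500 = 0.4609 mol.
Theoretical n(Ag) = n(e⁻)/1 = 0.4609 mol, i.e. m_theo = 0.4609 × 107.87 = 49.72 g.
Efficiency = m_actual / m_theo = 43.8 / 49.72 = 88.1 %.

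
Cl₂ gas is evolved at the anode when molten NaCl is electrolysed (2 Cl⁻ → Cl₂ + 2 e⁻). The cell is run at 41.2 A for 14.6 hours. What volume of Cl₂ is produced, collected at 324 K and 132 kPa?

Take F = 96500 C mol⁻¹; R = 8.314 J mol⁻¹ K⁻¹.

Q = I·t = 41.20 A × 52560 s = 2165000 C.
n(e⁻) = Q/F = 2165000 / 96500 = 22.44 mol.
2 electrons are transferred per Cl₂ molecule, so n(Cl₂) = 22.44 / 2 = 11.22 mol.
V = nRT/P = (11.22 × 8.314 × 324) / (132 × 10³ Pa) = 0.229 m³ = 229 L.

229 L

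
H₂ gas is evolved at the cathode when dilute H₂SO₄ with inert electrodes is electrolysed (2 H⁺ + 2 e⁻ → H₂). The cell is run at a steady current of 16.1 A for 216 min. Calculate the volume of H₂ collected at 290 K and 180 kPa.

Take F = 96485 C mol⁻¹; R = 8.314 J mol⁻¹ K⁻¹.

Q = I·t = 16.10 A × 12960 s = 208700 C.
n(e⁻) = Q/F = 208700 / 96485 = 2.163 mol.
2 electrons are transferred per H₂ molecule, so n(H₂) = 2.163 / 2 = 1.081 mol.
V = nRT/P = (1.081 × 8.314 × 290) / (180 × 10³ Pa) = 0.0145 m³ = 14.5 L.

14.5 L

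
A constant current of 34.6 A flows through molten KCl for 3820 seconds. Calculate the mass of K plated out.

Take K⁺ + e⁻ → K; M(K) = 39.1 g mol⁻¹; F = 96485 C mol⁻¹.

Q = I·t = 34.60 A × 3820.0 s = 132200 C.
n(e⁻) = Q/F = 132200 / 96485 = 1.370 mol.
K⁺ + e⁻ → K, so n(K) = n(e⁻)/1 = 1.370 mol.
m = n·M = 1.370 × 39.1 = 53.6 g.

53.6 g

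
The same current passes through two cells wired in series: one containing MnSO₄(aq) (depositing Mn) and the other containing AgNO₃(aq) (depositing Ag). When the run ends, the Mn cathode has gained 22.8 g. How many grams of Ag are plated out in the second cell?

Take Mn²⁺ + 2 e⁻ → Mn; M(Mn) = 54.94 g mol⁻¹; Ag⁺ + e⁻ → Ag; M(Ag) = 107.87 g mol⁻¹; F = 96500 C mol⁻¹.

n(Mn) = 22.8 / 54.94 = 0.4150 mol.
Since Mn²⁺ + 2 e⁻ → Mn, n(e⁻) passed = 2 × 0.4150 = 0.8300 mol.
Cells in series carry the same charge, so the same 0.8300 mol of electrons passes through cell 2.
Ag⁺ + e⁻ → Ag, so n(Ag) = 0.8300 / 1 = 0.8300 mol.
m(Ag) = 0.8300 × 107.87 = 89.5 g.

89.5 g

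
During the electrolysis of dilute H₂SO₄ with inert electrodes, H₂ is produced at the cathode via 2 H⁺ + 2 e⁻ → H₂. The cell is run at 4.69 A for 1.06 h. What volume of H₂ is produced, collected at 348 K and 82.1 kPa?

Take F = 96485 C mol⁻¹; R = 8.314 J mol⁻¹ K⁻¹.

3.27 L

Q = I·t = 4.690 A × 3816.0 s = 17900 C.
n(e⁻) = Q/F = 17900 / 96485 = 0.1855 mol.
2 electrons are transferred per H₂ molecule, so n(H₂) = 0.1855 / 2 = 0.09275 mol.
V = nRT/P = (0.09275 × 8.314 × 348) / (82.1 × 10³ Pa) = 0.00327 m³ = 3.27 L.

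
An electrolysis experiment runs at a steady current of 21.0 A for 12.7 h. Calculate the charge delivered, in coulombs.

9.60 × 10⁵ C

Q = I·t = 21.00 A × 45720 s = 9.60 × 10⁵ C.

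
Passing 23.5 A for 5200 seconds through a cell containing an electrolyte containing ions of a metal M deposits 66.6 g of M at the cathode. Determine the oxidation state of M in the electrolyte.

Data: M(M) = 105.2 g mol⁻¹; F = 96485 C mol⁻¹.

Q = I·t = 23.50 A × 5200.0 s = 122200 C, so n(e⁻) = 122200/96485 = 1.267 mol.
n(M) deposited = 66.6 / 105.2 = 0.6331 mol.
Electrons per atom = n(e⁻)/n(M) = 1.267 / 0.6331 = 2.00 ≈ 2, so the ion is M²⁺.

+2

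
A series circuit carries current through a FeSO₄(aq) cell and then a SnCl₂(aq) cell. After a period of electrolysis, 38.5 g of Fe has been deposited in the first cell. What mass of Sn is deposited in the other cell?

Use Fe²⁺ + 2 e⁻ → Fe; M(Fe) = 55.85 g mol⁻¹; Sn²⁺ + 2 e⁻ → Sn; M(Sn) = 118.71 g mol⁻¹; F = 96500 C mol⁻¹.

n(Fe) = 38.5 / 55.85 = 0.6893 mol.
Since Fe²⁺ + 2 e⁻ → Fe, n(e⁻) passed = 2 × 0.6893 = 1.379 mol.
Cells in series carry the same charge, so the same 1.379 mol of electrons passes through cell 2.
Sn²⁺ + 2 e⁻ → Sn, so n(Sn) = 1.379 / 2 = 0.6893 mol.
m(Sn) = 0.6893 × 118.71 = 81.8 g.

81.8 g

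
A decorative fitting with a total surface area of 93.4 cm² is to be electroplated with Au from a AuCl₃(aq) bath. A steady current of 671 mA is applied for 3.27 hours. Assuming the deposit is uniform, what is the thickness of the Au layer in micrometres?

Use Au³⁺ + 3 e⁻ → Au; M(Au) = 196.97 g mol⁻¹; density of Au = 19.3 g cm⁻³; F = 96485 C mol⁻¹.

Q = I·t = 0.6710 × 11772 = 7899 C; n(e⁻) = 0.08187 mol.
n(Au) = n(e⁻)/3 = 0.02729 mol, so m = 0.02729 × 196.97 = 5.375 g.
Volume = m/ρ = 5.375 / 19.3 = 0.2785 cm³.
Thickness = V/A = 0.2785 / 93.4 = 0.00298 cm = 29.8 μm.

29.8 μm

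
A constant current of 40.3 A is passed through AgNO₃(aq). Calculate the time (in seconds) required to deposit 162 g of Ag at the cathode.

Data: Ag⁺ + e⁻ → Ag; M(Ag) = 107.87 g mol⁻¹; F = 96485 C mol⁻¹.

3600 s

n(Ag) = m/M = 162 / 107.87 = 1.502 mol.
Each Ag atom requires 1 electron, so n(e⁻) = 1 × 1.502 = 1.502 mol.
Q = n(e⁻)·F = 1.502 × 96485 = 144900 C.
t = Q/I = 144900 / 40.30 A = 3596 s.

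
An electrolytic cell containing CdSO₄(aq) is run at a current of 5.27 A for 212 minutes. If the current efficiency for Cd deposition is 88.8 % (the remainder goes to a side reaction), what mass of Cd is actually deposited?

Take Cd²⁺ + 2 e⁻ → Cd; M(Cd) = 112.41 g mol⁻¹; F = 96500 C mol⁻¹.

Q = I·t = 5.270 × 12720 = 67030 C.
n(e⁻) = 67030/96500 = 0.6947 mol; theoretically n(Cd) = 0.6947/2 = 0.3473 mol, m_theo = 39.04 g.
At 88.8 % efficiency, m_actual = 0.888 × 39.04 = 34.7 g.

34.7 g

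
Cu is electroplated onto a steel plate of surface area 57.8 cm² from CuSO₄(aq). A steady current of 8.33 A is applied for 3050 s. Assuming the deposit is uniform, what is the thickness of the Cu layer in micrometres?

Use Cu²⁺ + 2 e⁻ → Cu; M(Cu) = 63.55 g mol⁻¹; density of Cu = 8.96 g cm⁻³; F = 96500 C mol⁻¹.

Q = I·t = 8.330 × 3050.0 = 25410 C; n(e⁻) = 0.2633 mol.
n(Cu) = n(e⁻)/2 = 0.1316 mol, so m = 0.1316 × 63.55 = 8.366 g.
Volume = m/ρ = 8.366 / 8.96 = 0.9337 cm³.
Thickness = V/A = 0.9337 / 57.8 = 0.0162 cm = 162 μm.

162 μm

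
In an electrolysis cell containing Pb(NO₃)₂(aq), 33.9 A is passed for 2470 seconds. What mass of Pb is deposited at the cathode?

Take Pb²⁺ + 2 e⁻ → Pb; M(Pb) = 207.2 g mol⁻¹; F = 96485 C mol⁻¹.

89.9 g

Q = I·t = 33.90 A × 2470.0 s = 83730 C.
n(e⁻) = Q/F = 83730 / 96485 = 0.8678 mol.
Pb²⁺ + 2 e⁻ → Pb, so n(Pb) = n(e⁻)/2 = 0.4339 mol.
m = n·M = 0.4339 × 207.2 = 89.9 g.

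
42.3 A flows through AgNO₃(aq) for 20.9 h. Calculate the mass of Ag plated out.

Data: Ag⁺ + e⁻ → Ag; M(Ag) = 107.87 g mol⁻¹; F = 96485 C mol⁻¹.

3560 g

Q = I·t = 42.30 A × 75240 s = 3183000 C.
n(e⁻) = Q/F = 3183000 / 96485 = 32.99 mol.
Ag⁺ + e⁻ → Ag, so n(Ag) = n(e⁻)/1 = 32.99 mol.
m = n·M = 32.99 × 107.87 = 3560 g.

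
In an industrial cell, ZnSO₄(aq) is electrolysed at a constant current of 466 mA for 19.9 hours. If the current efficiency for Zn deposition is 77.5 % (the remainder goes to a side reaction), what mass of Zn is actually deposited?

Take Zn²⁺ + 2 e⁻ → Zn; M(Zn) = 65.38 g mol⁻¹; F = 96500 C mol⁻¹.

8.76 g

Q = I·t = 0.4660 × 71640 = 33380 C.
n(e⁻) = 33380/96500 = 0.3460 mol; theoretically n(Zn) = 0.3460/2 = 0.1730 mol, m_theo = 11.31 g.
At 77.5 % efficiency, m_actual = 0.775 × 11.31 = 8.76 g.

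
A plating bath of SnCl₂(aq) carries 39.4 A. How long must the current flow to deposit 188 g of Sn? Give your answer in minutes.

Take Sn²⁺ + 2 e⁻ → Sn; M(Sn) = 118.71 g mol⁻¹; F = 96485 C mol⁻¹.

n(Sn) = m/M = 188 / 118.71 = 1.584 mol.
Each Sn atom requires 2 electrons, so n(e⁻) = 2 × 1.584 = 3.167 mol.
Q = n(e⁻)·F = 3.167 × 96485 = 305600 C.
t = Q/I = 305600 / 39.40 A = 7756 s = 129 min.

129 min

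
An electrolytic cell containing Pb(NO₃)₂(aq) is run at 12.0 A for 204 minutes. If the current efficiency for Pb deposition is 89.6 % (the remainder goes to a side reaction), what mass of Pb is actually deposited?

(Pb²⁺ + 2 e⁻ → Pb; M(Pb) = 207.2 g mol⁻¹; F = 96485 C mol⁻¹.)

141 g

Q = I·t = 12.00 × 12240 = 146900 C.
n(e⁻) = 146900/96485 = 1.522 mol; theoretically n(Pb) = 1.522/2 = 0.7612 mol, m_theo = 157.7 g.
At 89.6 % efficiency, m_actual = 0.896 × 157.7 = 141 g.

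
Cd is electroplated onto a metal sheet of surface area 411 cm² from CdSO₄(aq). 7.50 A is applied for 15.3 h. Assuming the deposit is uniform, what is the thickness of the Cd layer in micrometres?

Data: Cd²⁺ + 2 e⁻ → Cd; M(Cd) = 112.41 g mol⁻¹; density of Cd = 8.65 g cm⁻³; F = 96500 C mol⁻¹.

677 μm

Q = I·t = 7.500 × 55080 = 413100 C; n(e⁻) = 4.281 mol.
n(Cd) = n(e⁻)/2 = 2.140 mol, so m = 2.140 × 112.41 = 240.6 g.
Volume = m/ρ = 240.6 / 8.65 = 27.82 cm³.
Thickness = V/A = 27.82 / 411 = 0.0677 cm = 677 μm.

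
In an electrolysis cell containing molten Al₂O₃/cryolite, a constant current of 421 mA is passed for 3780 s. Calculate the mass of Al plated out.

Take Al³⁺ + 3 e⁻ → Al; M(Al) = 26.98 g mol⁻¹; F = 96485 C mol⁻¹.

Q = I·t = 0.4210 A × 3780.0 s = 1591 C.
n(e⁻) = Q/F = 1591 / 96485 = 0.01649 mol.
Al³⁺ + 3 e⁻ → Al, so n(Al) = n(e⁻)/3 = 0.005498 mol.
m = n·M = 0.005498 × 26.98 = 0.148 g.

0.148 g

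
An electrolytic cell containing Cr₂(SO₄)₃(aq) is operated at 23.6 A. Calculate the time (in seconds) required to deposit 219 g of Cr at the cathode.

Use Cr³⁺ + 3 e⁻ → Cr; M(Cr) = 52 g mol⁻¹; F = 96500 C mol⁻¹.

n(Cr) = m/M = 219 / 52 = 4.212 mol.
Each Cr atom requires 3 electrons, so n(e⁻) = 3 × 4.212 = 12.63 mol.
Q = n(e⁻)·F = 12.63 × 96500 = 1219000 C.
t = Q/I = 1219000 / 23.60 A = 51660 s.

51700 s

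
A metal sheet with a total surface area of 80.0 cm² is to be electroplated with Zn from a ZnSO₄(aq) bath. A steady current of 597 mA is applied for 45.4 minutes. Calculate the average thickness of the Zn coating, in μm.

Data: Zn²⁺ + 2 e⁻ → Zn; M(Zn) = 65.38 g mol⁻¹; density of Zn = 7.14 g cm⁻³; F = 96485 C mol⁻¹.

Q = I·t = 0.5970 × 2724.0 = 1626 C; n(e⁻) = 0.01685 mol.
n(Zn) = n(e⁻)/2 = 0.008427 mol, so m = 0.008427 × 65.38 = 0.5510 g.
Volume = m/ρ = 0.5510 / 7.14 = 0.07717 cm³.
Thickness = V/A = 0.07717 / 80.0 = 9.65 × 10⁻⁴ cm = 9.65 μm.

9.65 μm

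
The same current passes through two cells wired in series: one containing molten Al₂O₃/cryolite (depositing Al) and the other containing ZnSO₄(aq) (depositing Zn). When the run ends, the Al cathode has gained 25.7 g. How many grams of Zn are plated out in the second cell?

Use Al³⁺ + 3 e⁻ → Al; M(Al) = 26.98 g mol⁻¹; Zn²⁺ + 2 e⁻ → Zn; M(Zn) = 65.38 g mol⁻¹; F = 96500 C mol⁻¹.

n(Al) = 25.7 / 26.98 = 0.9526 mol.
Since Al³⁺ + 3 e⁻ → Al, n(e⁻) passed = 3 × 0.9526 = 2.858 mol.
Cells in series carry the same charge, so the same 2.858 mol of electrons passes through cell 2.
Zn²⁺ + 2 e⁻ → Zn, so n(Zn) = 2.858 / 2 = 1.429 mol.
m(Zn) = 1.429 × 65.38 = 93.4 g.

93.4 g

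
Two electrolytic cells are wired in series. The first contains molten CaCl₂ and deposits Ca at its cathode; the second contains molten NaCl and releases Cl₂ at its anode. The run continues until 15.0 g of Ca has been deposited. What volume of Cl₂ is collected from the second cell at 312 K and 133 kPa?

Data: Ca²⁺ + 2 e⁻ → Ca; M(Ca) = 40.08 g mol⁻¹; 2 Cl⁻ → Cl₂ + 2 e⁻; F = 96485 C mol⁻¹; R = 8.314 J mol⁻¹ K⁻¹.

7.30 L

n(Ca) = 15.0 / 40.08 = 0.3743 mol, so n(e⁻) = 2 × 0.3743 = 0.7485 mol.
The cells are in series, so the same 0.7485 mol of electrons passes through the second cell.
2 Cl⁻ → Cl₂ + 2 e⁻ — 2 mol e⁻ per mol Cl₂, so n(Cl₂) = 0.7485/2 = 0.3743 mol.
V = nRT/P = (0.3743 × 8.314 × 312) / (133 × 10³) = 0.00730 m³ = 7.30 L.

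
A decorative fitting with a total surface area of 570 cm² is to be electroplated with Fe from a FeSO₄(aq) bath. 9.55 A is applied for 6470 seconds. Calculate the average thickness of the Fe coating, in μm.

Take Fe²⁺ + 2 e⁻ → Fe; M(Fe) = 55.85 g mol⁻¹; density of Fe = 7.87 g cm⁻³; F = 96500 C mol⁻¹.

39.9 μm

Q = I·t = 9.550 × 6470.0 = 61790 C; n(e⁻) = 0.6403 mol.
n(Fe) = n(e⁻)/2 = 0.3201 mol, so m = 0.3201 × 55.85 = 17.88 g.
Volume = m/ρ = 17.88 / 7.87 = 2.272 cm³.
Thickness = V/A = 2.272 / 570 = 0.00399 cm = 39.9 μm.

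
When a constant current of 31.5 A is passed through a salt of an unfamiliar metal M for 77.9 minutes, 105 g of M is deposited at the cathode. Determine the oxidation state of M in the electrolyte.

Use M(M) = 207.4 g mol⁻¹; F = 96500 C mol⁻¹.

Q = I·t = 31.50 A × 4674.0 s = 147200 C, so n(e⁻) = 147200/96500 = 1.526 mol.
n(M) deposited = 105 / 207.4 = 0.5063 mol.
Electrons per atom = n(e⁻)/n(M) = 1.526 / 0.5063 = 3.01 ≈ 3, so the ion is M³⁺.

+3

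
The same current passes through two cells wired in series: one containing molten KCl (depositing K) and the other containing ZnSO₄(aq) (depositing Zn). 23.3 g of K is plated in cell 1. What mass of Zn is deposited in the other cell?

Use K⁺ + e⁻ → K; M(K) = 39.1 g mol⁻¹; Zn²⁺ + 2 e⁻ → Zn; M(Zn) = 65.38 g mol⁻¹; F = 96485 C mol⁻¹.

19.5 g

n(K) = 23.3 / 39.1 = 0.5959 mol.
Since K⁺ + e⁻ → K, n(e⁻) passed = 1 × 0.5959 = 0.5959 mol.
Cells in series carry the same charge, so the same 0.5959 mol of electrons passes through cell 2.
Zn²⁺ + 2 e⁻ → Zn, so n(Zn) = 0.5959 / 2 = 0.2980 mol.
m(Zn) = 0.2980 × 65.38 = 19.5 g.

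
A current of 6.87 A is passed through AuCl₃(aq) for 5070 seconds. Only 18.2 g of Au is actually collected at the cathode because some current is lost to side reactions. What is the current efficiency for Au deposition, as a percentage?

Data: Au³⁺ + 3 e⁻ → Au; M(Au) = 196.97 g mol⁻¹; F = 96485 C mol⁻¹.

76.8 %

Q = I·t = 6.870 × 5070.0 = 34830 C; n(e⁻) = 34830/96485 = 0.3610 mol.
Theoretical n(Au) = n(e⁻)/3 = 0.1203 mol, i.e. m_theo = 0.1203 × 196.97 = 23.70 g.
Efficiency = m_actual / m_theo = 18.2 / 23.70 = 76.8 %.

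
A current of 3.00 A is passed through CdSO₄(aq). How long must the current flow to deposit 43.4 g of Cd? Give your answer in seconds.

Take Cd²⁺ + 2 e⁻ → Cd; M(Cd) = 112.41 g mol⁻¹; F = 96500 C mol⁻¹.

24800 s

n(Cd) = m/M = 43.4 / 112.41 = 0.3861 mol.
Each Cd atom requires 2 electrons, so n(e⁻) = 2 × 0.3861 = 0.7722 mol.
Q = n(e⁻)·F = 0.7722 × 96500 = 74510 C.
t = Q/I = 74510 / 3.000 A = 24840 s.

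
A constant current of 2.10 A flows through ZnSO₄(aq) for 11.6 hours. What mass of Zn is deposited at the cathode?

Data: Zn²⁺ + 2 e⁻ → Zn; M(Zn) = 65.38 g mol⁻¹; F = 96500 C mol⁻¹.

29.7 g

Q = I·t = 2.100 A × 41760 s = 87700 C.
n(e⁻) = Q/F = 87700 / 96500 = 0.9088 mol.
Zn²⁺ + 2 e⁻ → Zn, so n(Zn) = n(e⁻)/2 = 0.4544 mol.
m = n·M = 0.4544 × 65.38 = 29.7 g.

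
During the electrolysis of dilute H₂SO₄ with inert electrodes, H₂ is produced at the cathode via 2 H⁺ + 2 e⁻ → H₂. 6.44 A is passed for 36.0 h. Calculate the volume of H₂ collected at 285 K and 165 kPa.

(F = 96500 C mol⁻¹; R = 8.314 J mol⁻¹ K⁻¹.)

Q = I·t = 6.440 A × 129600 s = 834600 C.
n(e⁻) = Q/F = 834600 / 96500 = 8.649 mol.
2 electrons are transferred per H₂ molecule, so n(H₂) = 8.649 / 2 = 4.324 mol.
V = nRT/P = (4.324 × 8.314 × 285) / (165 × 10³ Pa) = 0.0621 m³ = 62.1 L.

62.1 L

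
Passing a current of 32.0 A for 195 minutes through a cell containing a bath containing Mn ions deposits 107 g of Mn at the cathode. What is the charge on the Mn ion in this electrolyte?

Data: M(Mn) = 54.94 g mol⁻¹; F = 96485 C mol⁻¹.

Q = I·t = 32.00 A × 11700 s = 374400 C, so n(e⁻) = 374400/96485 = 3.880 mol.
n(Mn) deposited = 107 / 54.94 = 1.948 mol.
Electrons per atom = n(e⁻)/n(Mn) = 3.880 / 1.948 = 1.99 ≈ 2, so the ion is Mn²⁺.

+2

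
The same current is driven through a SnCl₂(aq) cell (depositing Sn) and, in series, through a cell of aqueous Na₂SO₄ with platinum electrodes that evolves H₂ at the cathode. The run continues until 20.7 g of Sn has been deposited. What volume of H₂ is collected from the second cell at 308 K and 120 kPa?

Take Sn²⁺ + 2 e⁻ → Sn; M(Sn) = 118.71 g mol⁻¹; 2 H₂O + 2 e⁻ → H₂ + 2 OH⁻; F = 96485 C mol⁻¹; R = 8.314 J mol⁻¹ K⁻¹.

3.72 L

n(Sn) = 20.7 / 118.71 = 0.1744 mol, so n(e⁻) = 2 × 0.1744 = 0.3487 mol.
The cells are in series, so the same 0.3487 mol of electrons passes through the second cell.
2 H₂O + 2 e⁻ → H₂ + 2 OH⁻ — 2 mol e⁻ per mol H₂, so n(H₂) = 0.3487/2 = 0.1744 mol.
V = nRT/P = (0.1744 × 8.314 × 308) / (120 × 10³) = 0.00372 m³ = 3.72 L.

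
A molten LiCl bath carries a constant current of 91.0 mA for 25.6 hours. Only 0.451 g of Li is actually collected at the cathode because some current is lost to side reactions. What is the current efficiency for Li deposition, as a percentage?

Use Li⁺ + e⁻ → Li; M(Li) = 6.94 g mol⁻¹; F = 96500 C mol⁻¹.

74.8 %

Q = I·t = 0.09100 × 92160 = 8387 C; n(e⁻) = 8387/96500 = 0.08691 mol.
Theoretical n(Li) = n(e⁻)/1 = 0.08691 mol, i.e. m_theo = 0.08691 × 6.94 = 0.6031 g.
Efficiency = m_actual / m_theo = 0.451 / 0.6031 = 74.8 %.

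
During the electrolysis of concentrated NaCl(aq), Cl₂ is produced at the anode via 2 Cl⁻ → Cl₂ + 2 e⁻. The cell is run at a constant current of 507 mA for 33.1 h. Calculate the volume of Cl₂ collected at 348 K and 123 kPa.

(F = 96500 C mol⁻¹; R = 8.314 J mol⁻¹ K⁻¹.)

7.36 L

Q = I·t = 0.5070 A × 119160 s = 60410 C.
n(e⁻) = Q/F = 60410 / 96500 = 0.6261 mol.
2 electrons are transferred per Cl₂ molecule, so n(Cl₂) = 0.6261 / 2 = 0.3130 mol.
V = nRT/P = (0.3130 × 8.314 × 348) / (123 × 10³ Pa) = 0.00736 m³ = 7.36 L.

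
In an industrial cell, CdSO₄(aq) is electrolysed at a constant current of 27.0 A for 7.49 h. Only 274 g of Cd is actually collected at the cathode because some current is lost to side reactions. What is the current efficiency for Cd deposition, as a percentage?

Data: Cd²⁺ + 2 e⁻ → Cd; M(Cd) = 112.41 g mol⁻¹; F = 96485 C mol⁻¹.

64.6 %

Q = I·t = 27.00 × 26964 = 728000 C; n(e⁻) = 728000/96485 = 7.546 mol.
Theoretical n(Cd) = n(e⁻)/2 = 3.773 mol, i.e. m_theo = 3.773 × 112.41 = 424.1 g.
Efficiency = m_actual / m_theo = 274 / 424.1 = 64.6 %.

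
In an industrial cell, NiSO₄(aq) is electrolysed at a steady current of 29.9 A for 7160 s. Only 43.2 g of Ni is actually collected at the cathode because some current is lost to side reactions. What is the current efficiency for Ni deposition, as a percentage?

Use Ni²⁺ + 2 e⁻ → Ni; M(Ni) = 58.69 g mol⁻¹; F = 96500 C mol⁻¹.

66.4 %

Q = I·t = 29.90 × 7160.0 = 214100 C; n(e⁻) = 214100/96500 = 2.218 mol.
Theoretical n(Ni) = n(e⁻)/2 = 1.109 mol, i.e. m_theo = 1.109 × 58.69 = 65.10 g.
Efficiency = m_actual / m_theo = 43.2 / 65.10 = 66.4 %.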